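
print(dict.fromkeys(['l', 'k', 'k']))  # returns {'l': None, 'k': None}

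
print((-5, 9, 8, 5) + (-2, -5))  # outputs (-5, 9, 8, 5, -2, -5)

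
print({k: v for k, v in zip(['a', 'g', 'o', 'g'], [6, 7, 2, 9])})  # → {'a': 6, 'g': 9, 'o': 2}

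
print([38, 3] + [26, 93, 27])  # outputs [38, 3, 26, 93, 27]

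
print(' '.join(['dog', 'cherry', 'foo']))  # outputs dog cherry foo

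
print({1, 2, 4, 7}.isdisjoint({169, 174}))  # True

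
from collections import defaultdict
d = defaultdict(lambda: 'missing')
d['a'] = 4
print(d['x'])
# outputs missing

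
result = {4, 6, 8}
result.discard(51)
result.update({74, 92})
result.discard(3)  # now {4, 6, 8, 74, 92}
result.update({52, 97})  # {4, 6, 8, 52, 74, 92, 97}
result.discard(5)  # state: {4, 6, 8, 52, 74, 92, 97}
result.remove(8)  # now {4, 6, 52, 74, 92, 97}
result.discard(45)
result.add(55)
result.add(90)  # {4, 6, 52, 55, 74, 90, 92, 97}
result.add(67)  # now {4, 6, 52, 55, 67, 74, 90, 92, 97}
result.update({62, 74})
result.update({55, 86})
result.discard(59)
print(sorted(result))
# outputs [4, 6, 52, 55, 62, 67, 74, 86, 90, 92, 97]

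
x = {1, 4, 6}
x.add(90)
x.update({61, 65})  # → {1, 4, 6, 61, 65, 90}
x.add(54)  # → {1, 4, 6, 54, 61, 65, 90}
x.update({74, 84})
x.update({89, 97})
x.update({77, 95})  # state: {1, 4, 6, 54, 61, 65, 74, 77, 84, 89, 90, 95, 97}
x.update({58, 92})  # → {1, 4, 6, 54, 58, 61, 65, 74, 77, 84, 89, 90, 92, 95, 97}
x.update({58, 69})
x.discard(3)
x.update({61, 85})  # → {1, 4, 6, 54, 58, 61, 65, 69, 74, 77, 84, 85, 89, 90, 92, 95, 97}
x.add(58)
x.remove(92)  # {1, 4, 6, 54, 58, 61, 65, 69, 74, 77, 84, 85, 89, 90, 95, 97}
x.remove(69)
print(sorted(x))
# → [1, 4, 6, 54, 58, 61, 65, 74, 77, 84, 85, 89, 90, 95, 97]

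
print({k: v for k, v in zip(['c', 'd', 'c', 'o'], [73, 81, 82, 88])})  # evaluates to {'c': 82, 'd': 81, 'o': 88}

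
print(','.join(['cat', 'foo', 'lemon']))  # cat,foo,lemon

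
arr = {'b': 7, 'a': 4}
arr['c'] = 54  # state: {'b': 7, 'a': 4, 'c': 54}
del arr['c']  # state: {'b': 7, 'a': 4}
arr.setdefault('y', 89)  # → 89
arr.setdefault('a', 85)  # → 4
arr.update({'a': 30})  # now {'b': 7, 'a': 30, 'y': 89}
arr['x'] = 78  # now {'b': 7, 'a': 30, 'y': 89, 'x': 78}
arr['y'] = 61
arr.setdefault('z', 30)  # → 30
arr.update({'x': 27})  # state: {'b': 7, 'a': 30, 'y': 61, 'x': 27, 'z': 30}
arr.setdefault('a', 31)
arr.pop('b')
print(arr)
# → {'a': 30, 'y': 61, 'x': 27, 'z': 30}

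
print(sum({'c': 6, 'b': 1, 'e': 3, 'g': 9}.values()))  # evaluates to 19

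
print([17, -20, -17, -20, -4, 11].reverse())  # None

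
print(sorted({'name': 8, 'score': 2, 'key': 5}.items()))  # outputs [('key', 5), ('name', 8), ('score', 2)]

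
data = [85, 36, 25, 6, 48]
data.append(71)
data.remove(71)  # [85, 36, 25, 6, 48]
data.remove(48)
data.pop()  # 6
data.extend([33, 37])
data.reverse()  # [37, 33, 25, 36, 85]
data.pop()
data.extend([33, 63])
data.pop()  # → 63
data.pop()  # 33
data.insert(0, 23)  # [23, 37, 33, 25, 36]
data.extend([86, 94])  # [23, 37, 33, 25, 36, 86, 94]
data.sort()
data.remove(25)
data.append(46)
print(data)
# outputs [23, 33, 36, 37, 86, 94, 46]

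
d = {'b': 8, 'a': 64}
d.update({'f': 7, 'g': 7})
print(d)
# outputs {'b': 8, 'a': 64, 'f': 7, 'g': 7}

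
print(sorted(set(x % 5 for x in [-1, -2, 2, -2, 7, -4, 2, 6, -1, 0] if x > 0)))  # [1, 2]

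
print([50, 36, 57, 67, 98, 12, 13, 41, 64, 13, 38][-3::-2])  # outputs [64, 13, 98, 57, 50]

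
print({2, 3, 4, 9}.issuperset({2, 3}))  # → True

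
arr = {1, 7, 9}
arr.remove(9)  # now {1, 7}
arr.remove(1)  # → {7}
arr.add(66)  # {7, 66}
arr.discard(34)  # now {7, 66}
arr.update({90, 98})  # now {7, 66, 90, 98}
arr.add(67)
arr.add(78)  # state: {7, 66, 67, 78, 90, 98}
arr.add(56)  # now {7, 56, 66, 67, 78, 90, 98}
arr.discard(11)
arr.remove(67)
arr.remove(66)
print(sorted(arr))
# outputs [7, 56, 78, 90, 98]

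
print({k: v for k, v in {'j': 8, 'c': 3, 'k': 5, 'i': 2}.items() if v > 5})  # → {'j': 8}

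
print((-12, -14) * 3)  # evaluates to (-12, -14, -12, -14, -12, -14)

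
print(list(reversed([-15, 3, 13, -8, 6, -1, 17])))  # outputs [17, -1, 6, -8, 13, 3, -15]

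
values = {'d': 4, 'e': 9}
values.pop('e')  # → 9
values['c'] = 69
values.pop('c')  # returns 69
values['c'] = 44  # {'d': 4, 'c': 44}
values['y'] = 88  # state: {'d': 4, 'c': 44, 'y': 88}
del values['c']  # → {'d': 4, 'y': 88}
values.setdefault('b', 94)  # 94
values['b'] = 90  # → {'d': 4, 'y': 88, 'b': 90}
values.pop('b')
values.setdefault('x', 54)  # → 54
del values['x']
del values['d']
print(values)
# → {'y': 88}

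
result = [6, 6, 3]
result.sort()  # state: [3, 6, 6]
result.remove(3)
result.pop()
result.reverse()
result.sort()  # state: [6]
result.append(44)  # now [6, 44]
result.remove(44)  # [6]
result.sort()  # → [6]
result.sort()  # [6]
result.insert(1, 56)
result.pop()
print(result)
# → [6]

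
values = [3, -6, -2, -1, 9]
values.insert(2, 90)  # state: [3, -6, 90, -2, -1, 9]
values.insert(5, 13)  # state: [3, -6, 90, -2, -1, 13, 9]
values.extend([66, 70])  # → [3, -6, 90, -2, -1, 13, 9, 66, 70]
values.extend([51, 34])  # [3, -6, 90, -2, -1, 13, 9, 66, 70, 51, 34]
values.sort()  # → [-6, -2, -1, 3, 9, 13, 34, 51, 66, 70, 90]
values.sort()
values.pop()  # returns 90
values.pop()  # 70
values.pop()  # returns 66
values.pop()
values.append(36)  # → [-6, -2, -1, 3, 9, 13, 34, 36]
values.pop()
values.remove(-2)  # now [-6, -1, 3, 9, 13, 34]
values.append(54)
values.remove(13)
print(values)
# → [-6, -1, 3, 9, 34, 54]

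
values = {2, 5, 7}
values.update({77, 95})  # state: {2, 5, 7, 77, 95}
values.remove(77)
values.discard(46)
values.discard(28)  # {2, 5, 7, 95}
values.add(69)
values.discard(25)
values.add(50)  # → {2, 5, 7, 50, 69, 95}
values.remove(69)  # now {2, 5, 7, 50, 95}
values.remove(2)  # {5, 7, 50, 95}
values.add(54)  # {5, 7, 50, 54, 95}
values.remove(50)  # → {5, 7, 54, 95}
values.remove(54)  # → {5, 7, 95}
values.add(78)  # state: {5, 7, 78, 95}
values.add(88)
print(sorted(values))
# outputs [5, 7, 78, 88, 95]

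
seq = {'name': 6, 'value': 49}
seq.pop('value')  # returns 49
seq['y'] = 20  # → {'name': 6, 'y': 20}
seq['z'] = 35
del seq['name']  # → {'y': 20, 'z': 35}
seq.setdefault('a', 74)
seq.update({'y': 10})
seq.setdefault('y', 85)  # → 10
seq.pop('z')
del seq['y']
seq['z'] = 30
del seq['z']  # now {'a': 74}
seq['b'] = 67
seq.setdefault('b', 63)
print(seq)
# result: {'a': 74, 'b': 67}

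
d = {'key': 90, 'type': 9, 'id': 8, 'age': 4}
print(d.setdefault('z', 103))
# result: 103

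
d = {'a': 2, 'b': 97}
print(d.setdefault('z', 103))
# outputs 103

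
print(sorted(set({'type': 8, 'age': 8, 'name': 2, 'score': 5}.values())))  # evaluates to [2, 5, 8]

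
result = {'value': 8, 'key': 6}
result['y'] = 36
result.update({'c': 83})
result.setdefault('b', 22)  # 22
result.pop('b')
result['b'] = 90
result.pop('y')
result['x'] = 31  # {'value': 8, 'key': 6, 'c': 83, 'b': 90, 'x': 31}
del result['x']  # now {'value': 8, 'key': 6, 'c': 83, 'b': 90}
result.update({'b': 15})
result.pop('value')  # 8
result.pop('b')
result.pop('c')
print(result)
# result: {'key': 6}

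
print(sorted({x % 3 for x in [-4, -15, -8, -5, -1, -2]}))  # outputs [0, 1, 2]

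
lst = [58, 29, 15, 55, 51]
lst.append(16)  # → [58, 29, 15, 55, 51, 16]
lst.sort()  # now [15, 16, 29, 51, 55, 58]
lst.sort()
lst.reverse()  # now [58, 55, 51, 29, 16, 15]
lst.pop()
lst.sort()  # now [16, 29, 51, 55, 58]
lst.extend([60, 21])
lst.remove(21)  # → [16, 29, 51, 55, 58, 60]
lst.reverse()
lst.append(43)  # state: [60, 58, 55, 51, 29, 16, 43]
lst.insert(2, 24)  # [60, 58, 24, 55, 51, 29, 16, 43]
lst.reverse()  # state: [43, 16, 29, 51, 55, 24, 58, 60]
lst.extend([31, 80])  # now [43, 16, 29, 51, 55, 24, 58, 60, 31, 80]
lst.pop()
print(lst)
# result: [43, 16, 29, 51, 55, 24, 58, 60, 31]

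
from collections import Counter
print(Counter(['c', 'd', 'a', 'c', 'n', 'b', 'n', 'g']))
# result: Counter({'c': 2, 'n': 2, 'd': 1, 'a': 1, 'b': 1, 'g': 1})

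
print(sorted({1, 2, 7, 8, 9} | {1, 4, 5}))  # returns [1, 2, 4, 5, 7, 8, 9]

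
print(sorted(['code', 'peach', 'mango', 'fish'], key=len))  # ['code', 'fish', 'peach', 'mango']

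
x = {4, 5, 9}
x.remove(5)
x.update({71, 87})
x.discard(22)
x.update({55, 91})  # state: {4, 9, 55, 71, 87, 91}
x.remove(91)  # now {4, 9, 55, 71, 87}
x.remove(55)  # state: {4, 9, 71, 87}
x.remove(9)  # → {4, 71, 87}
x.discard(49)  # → {4, 71, 87}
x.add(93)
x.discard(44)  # {4, 71, 87, 93}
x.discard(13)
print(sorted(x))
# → [4, 71, 87, 93]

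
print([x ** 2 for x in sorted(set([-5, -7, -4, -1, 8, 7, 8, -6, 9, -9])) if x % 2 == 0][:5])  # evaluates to [36, 16, 64]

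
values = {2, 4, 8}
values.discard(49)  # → {2, 4, 8}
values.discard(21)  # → {2, 4, 8}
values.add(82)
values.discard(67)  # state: {2, 4, 8, 82}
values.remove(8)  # {2, 4, 82}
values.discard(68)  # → {2, 4, 82}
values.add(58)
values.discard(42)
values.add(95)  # {2, 4, 58, 82, 95}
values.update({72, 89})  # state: {2, 4, 58, 72, 82, 89, 95}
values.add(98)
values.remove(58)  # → {2, 4, 72, 82, 89, 95, 98}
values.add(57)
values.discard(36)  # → {2, 4, 57, 72, 82, 89, 95, 98}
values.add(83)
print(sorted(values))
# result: [2, 4, 57, 72, 82, 83, 89, 95, 98]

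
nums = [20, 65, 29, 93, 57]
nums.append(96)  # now [20, 65, 29, 93, 57, 96]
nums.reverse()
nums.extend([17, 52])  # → [96, 57, 93, 29, 65, 20, 17, 52]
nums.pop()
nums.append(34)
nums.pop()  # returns 34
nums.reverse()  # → [17, 20, 65, 29, 93, 57, 96]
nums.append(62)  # [17, 20, 65, 29, 93, 57, 96, 62]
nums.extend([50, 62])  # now [17, 20, 65, 29, 93, 57, 96, 62, 50, 62]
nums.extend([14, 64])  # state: [17, 20, 65, 29, 93, 57, 96, 62, 50, 62, 14, 64]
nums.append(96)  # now [17, 20, 65, 29, 93, 57, 96, 62, 50, 62, 14, 64, 96]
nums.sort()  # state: [14, 17, 20, 29, 50, 57, 62, 62, 64, 65, 93, 96, 96]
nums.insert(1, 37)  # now [14, 37, 17, 20, 29, 50, 57, 62, 62, 64, 65, 93, 96, 96]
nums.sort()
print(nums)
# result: [14, 17, 20, 29, 37, 50, 57, 62, 62, 64, 65, 93, 96, 96]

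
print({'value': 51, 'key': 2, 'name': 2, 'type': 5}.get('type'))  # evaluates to 5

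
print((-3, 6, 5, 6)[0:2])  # (-3, 6)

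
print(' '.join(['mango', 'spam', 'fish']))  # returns mango spam fish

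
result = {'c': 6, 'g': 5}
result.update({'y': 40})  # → {'c': 6, 'g': 5, 'y': 40}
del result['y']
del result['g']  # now {'c': 6}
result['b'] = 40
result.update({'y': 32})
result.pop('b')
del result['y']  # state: {'c': 6}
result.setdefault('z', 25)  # 25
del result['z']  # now {'c': 6}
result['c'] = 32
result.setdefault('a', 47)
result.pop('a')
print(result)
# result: {'c': 32}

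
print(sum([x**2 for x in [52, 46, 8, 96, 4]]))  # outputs 14116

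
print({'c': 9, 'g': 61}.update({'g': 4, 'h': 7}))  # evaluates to None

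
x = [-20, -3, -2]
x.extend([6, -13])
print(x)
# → [-20, -3, -2, 6, -13]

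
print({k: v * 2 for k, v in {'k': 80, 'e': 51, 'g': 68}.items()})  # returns {'k': 160, 'e': 102, 'g': 136}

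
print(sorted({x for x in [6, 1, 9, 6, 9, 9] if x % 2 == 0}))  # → [6]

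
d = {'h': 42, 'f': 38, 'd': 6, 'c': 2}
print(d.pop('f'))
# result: 38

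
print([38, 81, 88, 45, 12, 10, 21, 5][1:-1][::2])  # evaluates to [81, 45, 10]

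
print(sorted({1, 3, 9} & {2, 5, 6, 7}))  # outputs []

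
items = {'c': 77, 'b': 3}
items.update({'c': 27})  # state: {'c': 27, 'b': 3}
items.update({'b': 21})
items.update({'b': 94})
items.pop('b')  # 94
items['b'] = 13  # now {'c': 27, 'b': 13}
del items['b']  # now {'c': 27}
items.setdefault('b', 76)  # 76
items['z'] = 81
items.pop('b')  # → 76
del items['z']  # {'c': 27}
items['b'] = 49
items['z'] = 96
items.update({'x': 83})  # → {'c': 27, 'b': 49, 'z': 96, 'x': 83}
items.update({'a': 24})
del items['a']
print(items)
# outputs {'c': 27, 'b': 49, 'z': 96, 'x': 83}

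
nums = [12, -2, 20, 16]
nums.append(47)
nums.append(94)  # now [12, -2, 20, 16, 47, 94]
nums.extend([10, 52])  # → [12, -2, 20, 16, 47, 94, 10, 52]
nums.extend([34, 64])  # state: [12, -2, 20, 16, 47, 94, 10, 52, 34, 64]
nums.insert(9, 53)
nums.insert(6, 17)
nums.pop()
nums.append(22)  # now [12, -2, 20, 16, 47, 94, 17, 10, 52, 34, 53, 22]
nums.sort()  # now [-2, 10, 12, 16, 17, 20, 22, 34, 47, 52, 53, 94]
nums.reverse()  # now [94, 53, 52, 47, 34, 22, 20, 17, 16, 12, 10, -2]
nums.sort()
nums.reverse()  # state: [94, 53, 52, 47, 34, 22, 20, 17, 16, 12, 10, -2]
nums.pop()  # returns -2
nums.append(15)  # [94, 53, 52, 47, 34, 22, 20, 17, 16, 12, 10, 15]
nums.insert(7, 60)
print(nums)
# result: [94, 53, 52, 47, 34, 22, 20, 60, 17, 16, 12, 10, 15]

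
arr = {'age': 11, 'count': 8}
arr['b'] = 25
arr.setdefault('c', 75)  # 75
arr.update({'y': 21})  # {'age': 11, 'count': 8, 'b': 25, 'c': 75, 'y': 21}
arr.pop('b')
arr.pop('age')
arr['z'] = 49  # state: {'count': 8, 'c': 75, 'y': 21, 'z': 49}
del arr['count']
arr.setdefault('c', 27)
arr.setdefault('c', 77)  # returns 75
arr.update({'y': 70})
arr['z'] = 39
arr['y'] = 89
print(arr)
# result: {'c': 75, 'y': 89, 'z': 39}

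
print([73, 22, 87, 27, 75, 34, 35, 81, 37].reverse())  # None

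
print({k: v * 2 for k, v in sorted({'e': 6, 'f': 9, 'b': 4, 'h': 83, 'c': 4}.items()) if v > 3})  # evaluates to {'b': 8, 'c': 8, 'e': 12, 'f': 18, 'h': 166}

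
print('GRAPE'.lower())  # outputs grape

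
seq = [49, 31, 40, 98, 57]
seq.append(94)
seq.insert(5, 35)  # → [49, 31, 40, 98, 57, 35, 94]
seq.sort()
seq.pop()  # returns 98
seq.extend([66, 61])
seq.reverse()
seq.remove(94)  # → [61, 66, 57, 49, 40, 35, 31]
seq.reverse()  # [31, 35, 40, 49, 57, 66, 61]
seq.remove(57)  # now [31, 35, 40, 49, 66, 61]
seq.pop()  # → 61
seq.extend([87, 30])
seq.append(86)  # [31, 35, 40, 49, 66, 87, 30, 86]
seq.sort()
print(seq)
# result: [30, 31, 35, 40, 49, 66, 86, 87]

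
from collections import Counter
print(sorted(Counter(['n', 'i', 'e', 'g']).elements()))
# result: ['e', 'g', 'i', 'n']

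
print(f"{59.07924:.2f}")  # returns 59.08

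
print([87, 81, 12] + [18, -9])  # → [87, 81, 12, 18, -9]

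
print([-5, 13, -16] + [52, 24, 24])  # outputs [-5, 13, -16, 52, 24, 24]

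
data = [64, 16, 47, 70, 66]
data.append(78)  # [64, 16, 47, 70, 66, 78]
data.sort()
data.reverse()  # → [78, 70, 66, 64, 47, 16]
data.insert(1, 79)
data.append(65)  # [78, 79, 70, 66, 64, 47, 16, 65]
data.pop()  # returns 65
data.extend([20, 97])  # [78, 79, 70, 66, 64, 47, 16, 20, 97]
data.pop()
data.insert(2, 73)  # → [78, 79, 73, 70, 66, 64, 47, 16, 20]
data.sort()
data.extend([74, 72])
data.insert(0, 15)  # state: [15, 16, 20, 47, 64, 66, 70, 73, 78, 79, 74, 72]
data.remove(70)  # [15, 16, 20, 47, 64, 66, 73, 78, 79, 74, 72]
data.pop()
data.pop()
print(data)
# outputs [15, 16, 20, 47, 64, 66, 73, 78, 79]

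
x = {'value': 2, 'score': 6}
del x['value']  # {'score': 6}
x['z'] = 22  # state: {'score': 6, 'z': 22}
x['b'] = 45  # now {'score': 6, 'z': 22, 'b': 45}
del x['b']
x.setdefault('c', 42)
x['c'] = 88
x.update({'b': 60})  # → {'score': 6, 'z': 22, 'c': 88, 'b': 60}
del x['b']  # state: {'score': 6, 'z': 22, 'c': 88}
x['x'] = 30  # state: {'score': 6, 'z': 22, 'c': 88, 'x': 30}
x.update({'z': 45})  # {'score': 6, 'z': 45, 'c': 88, 'x': 30}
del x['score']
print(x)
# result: {'z': 45, 'c': 88, 'x': 30}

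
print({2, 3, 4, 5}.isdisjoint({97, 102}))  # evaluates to True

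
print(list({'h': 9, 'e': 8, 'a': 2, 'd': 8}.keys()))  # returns ['h', 'e', 'a', 'd']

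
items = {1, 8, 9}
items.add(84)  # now {1, 8, 9, 84}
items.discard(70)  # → {1, 8, 9, 84}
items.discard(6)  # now {1, 8, 9, 84}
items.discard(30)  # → {1, 8, 9, 84}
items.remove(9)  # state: {1, 8, 84}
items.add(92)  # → {1, 8, 84, 92}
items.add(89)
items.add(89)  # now {1, 8, 84, 89, 92}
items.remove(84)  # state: {1, 8, 89, 92}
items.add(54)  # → {1, 8, 54, 89, 92}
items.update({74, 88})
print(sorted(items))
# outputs [1, 8, 54, 74, 88, 89, 92]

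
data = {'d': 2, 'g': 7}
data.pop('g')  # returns 7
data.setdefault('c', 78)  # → 78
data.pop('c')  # 78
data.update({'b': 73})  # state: {'d': 2, 'b': 73}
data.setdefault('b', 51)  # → 73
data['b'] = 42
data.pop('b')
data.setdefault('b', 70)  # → 70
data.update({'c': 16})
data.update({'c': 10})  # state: {'d': 2, 'b': 70, 'c': 10}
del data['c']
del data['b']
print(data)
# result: {'d': 2}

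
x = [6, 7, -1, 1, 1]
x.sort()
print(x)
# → [-1, 1, 1, 6, 7]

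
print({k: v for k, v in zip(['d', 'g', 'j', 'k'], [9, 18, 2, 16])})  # {'d': 9, 'g': 18, 'j': 2, 'k': 16}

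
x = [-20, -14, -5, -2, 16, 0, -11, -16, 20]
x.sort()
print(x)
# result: [-20, -16, -14, -11, -5, -2, 0, 16, 20]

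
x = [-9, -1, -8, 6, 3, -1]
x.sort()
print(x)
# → [-9, -8, -1, -1, 3, 6]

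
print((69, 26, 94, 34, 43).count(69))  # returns 1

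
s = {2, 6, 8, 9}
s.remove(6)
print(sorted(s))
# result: [2, 8, 9]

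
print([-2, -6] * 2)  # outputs [-2, -6, -2, -6]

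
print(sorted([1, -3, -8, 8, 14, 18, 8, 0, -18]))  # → [-18, -8, -3, 0, 1, 8, 8, 14, 18]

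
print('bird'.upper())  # BIRD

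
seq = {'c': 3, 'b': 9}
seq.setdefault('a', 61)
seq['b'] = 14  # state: {'c': 3, 'b': 14, 'a': 61}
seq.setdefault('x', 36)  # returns 36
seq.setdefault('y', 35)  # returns 35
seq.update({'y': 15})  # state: {'c': 3, 'b': 14, 'a': 61, 'x': 36, 'y': 15}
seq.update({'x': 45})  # {'c': 3, 'b': 14, 'a': 61, 'x': 45, 'y': 15}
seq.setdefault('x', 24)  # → 45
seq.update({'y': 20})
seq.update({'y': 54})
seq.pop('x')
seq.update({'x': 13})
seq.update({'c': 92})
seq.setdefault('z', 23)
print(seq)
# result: {'c': 92, 'b': 14, 'a': 61, 'y': 54, 'x': 13, 'z': 23}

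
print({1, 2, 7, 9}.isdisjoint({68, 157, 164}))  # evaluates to True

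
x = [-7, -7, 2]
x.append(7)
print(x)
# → [-7, -7, 2, 7]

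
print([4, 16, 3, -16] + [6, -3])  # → [4, 16, 3, -16, 6, -3]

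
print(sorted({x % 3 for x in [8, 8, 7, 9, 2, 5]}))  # [0, 1, 2]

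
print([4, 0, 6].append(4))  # None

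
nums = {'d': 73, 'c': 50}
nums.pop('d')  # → 73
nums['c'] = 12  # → {'c': 12}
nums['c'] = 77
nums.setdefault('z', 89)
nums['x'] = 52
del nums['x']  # {'c': 77, 'z': 89}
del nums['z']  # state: {'c': 77}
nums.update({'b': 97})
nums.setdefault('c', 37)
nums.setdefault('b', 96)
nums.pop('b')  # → 97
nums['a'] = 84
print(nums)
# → {'c': 77, 'a': 84}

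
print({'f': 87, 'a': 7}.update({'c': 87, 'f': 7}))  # None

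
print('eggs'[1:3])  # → gg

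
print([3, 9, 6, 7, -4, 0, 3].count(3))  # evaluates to 2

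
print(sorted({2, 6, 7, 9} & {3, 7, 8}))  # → [7]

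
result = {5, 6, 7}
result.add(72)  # {5, 6, 7, 72}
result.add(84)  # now {5, 6, 7, 72, 84}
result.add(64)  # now {5, 6, 7, 64, 72, 84}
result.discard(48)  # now {5, 6, 7, 64, 72, 84}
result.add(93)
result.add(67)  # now {5, 6, 7, 64, 67, 72, 84, 93}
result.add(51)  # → {5, 6, 7, 51, 64, 67, 72, 84, 93}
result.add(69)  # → {5, 6, 7, 51, 64, 67, 69, 72, 84, 93}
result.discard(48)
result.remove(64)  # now {5, 6, 7, 51, 67, 69, 72, 84, 93}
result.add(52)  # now {5, 6, 7, 51, 52, 67, 69, 72, 84, 93}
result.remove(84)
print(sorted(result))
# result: [5, 6, 7, 51, 52, 67, 69, 72, 93]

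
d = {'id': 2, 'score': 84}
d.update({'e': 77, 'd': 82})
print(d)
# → {'id': 2, 'score': 84, 'e': 77, 'd': 82}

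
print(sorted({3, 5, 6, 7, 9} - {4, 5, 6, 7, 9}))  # [3]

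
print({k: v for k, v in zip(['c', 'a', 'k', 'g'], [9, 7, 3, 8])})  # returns {'c': 9, 'a': 7, 'k': 3, 'g': 8}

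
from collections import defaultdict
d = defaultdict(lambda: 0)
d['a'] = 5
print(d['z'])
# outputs 0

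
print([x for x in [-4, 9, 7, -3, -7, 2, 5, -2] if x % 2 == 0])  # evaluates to [-4, 2, -2]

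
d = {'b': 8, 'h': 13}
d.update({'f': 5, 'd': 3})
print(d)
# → {'b': 8, 'h': 13, 'f': 5, 'd': 3}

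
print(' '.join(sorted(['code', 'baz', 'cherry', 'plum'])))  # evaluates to baz cherry code plum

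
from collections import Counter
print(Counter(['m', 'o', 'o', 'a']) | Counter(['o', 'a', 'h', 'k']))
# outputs Counter({'o': 2, 'm': 1, 'a': 1, 'h': 1, 'k': 1})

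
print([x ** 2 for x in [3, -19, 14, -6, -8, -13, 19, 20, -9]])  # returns [9, 361, 196, 36, 64, 169, 361, 400, 81]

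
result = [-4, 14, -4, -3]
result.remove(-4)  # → [14, -4, -3]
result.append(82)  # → [14, -4, -3, 82]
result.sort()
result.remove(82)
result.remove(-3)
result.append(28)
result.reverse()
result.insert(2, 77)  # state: [28, 14, 77, -4]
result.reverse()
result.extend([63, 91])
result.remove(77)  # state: [-4, 14, 28, 63, 91]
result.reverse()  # [91, 63, 28, 14, -4]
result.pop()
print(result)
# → [91, 63, 28, 14]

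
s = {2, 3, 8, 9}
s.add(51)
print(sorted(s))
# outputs [2, 3, 8, 9, 51]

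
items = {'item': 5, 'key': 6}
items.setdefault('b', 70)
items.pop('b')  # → 70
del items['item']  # {'key': 6}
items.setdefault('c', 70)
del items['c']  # {'key': 6}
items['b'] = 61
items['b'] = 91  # {'key': 6, 'b': 91}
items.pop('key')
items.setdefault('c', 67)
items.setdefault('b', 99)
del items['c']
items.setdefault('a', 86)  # 86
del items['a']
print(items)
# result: {'b': 91}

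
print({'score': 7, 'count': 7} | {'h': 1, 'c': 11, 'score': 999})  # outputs {'score': 999, 'count': 7, 'h': 1, 'c': 11}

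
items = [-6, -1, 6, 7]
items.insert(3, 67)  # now [-6, -1, 6, 67, 7]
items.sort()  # [-6, -1, 6, 7, 67]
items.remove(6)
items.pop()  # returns 67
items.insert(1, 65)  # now [-6, 65, -1, 7]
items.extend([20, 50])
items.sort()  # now [-6, -1, 7, 20, 50, 65]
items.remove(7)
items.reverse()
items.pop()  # -6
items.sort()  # [-1, 20, 50, 65]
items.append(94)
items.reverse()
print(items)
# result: [94, 65, 50, 20, -1]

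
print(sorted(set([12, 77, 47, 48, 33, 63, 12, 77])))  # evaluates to [12, 33, 47, 48, 63, 77]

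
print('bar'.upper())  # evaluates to BAR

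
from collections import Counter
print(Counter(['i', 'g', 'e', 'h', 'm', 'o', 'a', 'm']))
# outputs Counter({'m': 2, 'i': 1, 'g': 1, 'e': 1, 'h': 1, 'o': 1, 'a': 1})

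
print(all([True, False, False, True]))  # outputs False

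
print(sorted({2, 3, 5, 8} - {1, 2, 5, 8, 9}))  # [3]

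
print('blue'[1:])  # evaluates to lue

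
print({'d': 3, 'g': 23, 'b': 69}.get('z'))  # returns None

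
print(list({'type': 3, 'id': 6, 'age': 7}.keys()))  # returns ['type', 'id', 'age']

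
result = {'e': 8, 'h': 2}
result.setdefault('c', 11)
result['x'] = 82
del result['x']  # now {'e': 8, 'h': 2, 'c': 11}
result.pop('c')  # 11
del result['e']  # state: {'h': 2}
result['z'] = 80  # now {'h': 2, 'z': 80}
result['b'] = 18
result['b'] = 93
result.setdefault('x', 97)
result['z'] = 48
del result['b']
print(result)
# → {'h': 2, 'z': 48, 'x': 97}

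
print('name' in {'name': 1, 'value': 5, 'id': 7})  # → True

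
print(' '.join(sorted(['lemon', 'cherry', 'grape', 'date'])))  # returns cherry date grape lemon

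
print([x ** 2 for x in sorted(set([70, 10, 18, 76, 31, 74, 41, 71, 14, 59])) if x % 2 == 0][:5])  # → [100, 196, 324, 4900, 5476]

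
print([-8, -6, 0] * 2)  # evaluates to [-8, -6, 0, -8, -6, 0]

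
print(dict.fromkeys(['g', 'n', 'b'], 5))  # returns {'g': 5, 'n': 5, 'b': 5}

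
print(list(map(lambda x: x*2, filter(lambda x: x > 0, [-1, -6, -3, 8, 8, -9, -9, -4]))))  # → [16, 16]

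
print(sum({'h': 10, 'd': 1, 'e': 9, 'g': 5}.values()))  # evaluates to 25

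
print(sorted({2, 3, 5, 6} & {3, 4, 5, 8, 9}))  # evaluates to [3, 5]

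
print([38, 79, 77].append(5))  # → None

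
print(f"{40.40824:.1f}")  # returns 40.4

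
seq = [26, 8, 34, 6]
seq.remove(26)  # [8, 34, 6]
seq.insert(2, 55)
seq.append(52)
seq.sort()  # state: [6, 8, 34, 52, 55]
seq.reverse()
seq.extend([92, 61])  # [55, 52, 34, 8, 6, 92, 61]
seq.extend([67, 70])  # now [55, 52, 34, 8, 6, 92, 61, 67, 70]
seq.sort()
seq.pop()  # 92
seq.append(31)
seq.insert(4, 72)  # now [6, 8, 34, 52, 72, 55, 61, 67, 70, 31]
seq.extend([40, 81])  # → [6, 8, 34, 52, 72, 55, 61, 67, 70, 31, 40, 81]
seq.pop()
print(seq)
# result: [6, 8, 34, 52, 72, 55, 61, 67, 70, 31, 40]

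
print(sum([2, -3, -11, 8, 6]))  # 2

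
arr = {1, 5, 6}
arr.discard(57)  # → {1, 5, 6}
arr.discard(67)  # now {1, 5, 6}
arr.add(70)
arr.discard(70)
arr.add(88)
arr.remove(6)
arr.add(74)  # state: {1, 5, 74, 88}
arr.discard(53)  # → {1, 5, 74, 88}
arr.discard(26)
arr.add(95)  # {1, 5, 74, 88, 95}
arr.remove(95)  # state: {1, 5, 74, 88}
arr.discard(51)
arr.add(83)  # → {1, 5, 74, 83, 88}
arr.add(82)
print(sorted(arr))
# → [1, 5, 74, 82, 83, 88]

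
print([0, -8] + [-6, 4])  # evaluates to [0, -8, -6, 4]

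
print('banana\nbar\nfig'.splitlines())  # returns ['banana', 'bar', 'fig']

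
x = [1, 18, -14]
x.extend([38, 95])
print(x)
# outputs [1, 18, -14, 38, 95]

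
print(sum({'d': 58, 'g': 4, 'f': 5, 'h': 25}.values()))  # 92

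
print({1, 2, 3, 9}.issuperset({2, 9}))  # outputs True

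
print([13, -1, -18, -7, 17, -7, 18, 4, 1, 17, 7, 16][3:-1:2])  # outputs [-7, -7, 4, 17]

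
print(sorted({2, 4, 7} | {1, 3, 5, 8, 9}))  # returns [1, 2, 3, 4, 5, 7, 8, 9]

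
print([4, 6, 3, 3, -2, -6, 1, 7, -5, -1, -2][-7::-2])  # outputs [-2, 3, 4]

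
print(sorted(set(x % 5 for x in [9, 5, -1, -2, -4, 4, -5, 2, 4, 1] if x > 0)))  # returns [0, 1, 2, 4]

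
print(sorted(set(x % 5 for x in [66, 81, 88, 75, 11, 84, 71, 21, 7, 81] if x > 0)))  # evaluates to [0, 1, 2, 3, 4]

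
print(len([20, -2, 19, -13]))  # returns 4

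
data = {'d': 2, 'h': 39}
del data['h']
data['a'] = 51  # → {'d': 2, 'a': 51}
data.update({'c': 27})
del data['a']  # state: {'d': 2, 'c': 27}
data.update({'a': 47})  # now {'d': 2, 'c': 27, 'a': 47}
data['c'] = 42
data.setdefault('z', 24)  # 24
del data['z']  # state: {'d': 2, 'c': 42, 'a': 47}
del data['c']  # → {'d': 2, 'a': 47}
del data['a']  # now {'d': 2}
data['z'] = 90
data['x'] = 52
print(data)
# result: {'d': 2, 'z': 90, 'x': 52}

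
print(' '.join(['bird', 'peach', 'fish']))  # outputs bird peach fish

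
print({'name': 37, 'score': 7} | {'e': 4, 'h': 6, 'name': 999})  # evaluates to {'name': 999, 'score': 7, 'e': 4, 'h': 6}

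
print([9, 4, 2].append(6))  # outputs None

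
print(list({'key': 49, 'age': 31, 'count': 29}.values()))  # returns [49, 31, 29]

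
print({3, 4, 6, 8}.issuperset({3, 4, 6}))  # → True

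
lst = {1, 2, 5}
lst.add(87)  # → {1, 2, 5, 87}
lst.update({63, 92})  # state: {1, 2, 5, 63, 87, 92}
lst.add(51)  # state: {1, 2, 5, 51, 63, 87, 92}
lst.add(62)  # {1, 2, 5, 51, 62, 63, 87, 92}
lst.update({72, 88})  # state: {1, 2, 5, 51, 62, 63, 72, 87, 88, 92}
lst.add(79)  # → {1, 2, 5, 51, 62, 63, 72, 79, 87, 88, 92}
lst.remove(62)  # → {1, 2, 5, 51, 63, 72, 79, 87, 88, 92}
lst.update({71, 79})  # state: {1, 2, 5, 51, 63, 71, 72, 79, 87, 88, 92}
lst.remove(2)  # {1, 5, 51, 63, 71, 72, 79, 87, 88, 92}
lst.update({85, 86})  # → {1, 5, 51, 63, 71, 72, 79, 85, 86, 87, 88, 92}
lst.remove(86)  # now {1, 5, 51, 63, 71, 72, 79, 85, 87, 88, 92}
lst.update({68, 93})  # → {1, 5, 51, 63, 68, 71, 72, 79, 85, 87, 88, 92, 93}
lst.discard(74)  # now {1, 5, 51, 63, 68, 71, 72, 79, 85, 87, 88, 92, 93}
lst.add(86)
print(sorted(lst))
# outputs [1, 5, 51, 63, 68, 71, 72, 79, 85, 86, 87, 88, 92, 93]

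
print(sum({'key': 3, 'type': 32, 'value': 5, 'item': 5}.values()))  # 45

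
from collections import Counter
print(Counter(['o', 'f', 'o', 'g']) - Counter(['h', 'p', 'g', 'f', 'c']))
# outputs Counter({'o': 2})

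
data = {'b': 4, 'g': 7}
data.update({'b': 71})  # {'b': 71, 'g': 7}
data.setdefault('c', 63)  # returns 63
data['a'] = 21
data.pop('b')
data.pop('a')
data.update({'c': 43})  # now {'g': 7, 'c': 43}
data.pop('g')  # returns 7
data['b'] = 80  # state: {'c': 43, 'b': 80}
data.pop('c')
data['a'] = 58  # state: {'b': 80, 'a': 58}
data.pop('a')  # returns 58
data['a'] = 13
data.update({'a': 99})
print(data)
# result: {'b': 80, 'a': 99}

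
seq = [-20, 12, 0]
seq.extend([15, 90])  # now [-20, 12, 0, 15, 90]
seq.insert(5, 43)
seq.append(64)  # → [-20, 12, 0, 15, 90, 43, 64]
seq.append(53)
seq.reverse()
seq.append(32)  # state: [53, 64, 43, 90, 15, 0, 12, -20, 32]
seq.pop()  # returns 32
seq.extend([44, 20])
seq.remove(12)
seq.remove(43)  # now [53, 64, 90, 15, 0, -20, 44, 20]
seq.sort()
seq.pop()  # 90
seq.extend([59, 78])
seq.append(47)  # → [-20, 0, 15, 20, 44, 53, 64, 59, 78, 47]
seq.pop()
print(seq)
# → [-20, 0, 15, 20, 44, 53, 64, 59, 78]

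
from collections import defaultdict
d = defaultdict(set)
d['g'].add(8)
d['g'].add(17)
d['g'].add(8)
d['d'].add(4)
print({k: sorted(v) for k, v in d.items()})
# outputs {'g': [8, 17], 'd': [4]}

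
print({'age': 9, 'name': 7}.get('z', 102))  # 102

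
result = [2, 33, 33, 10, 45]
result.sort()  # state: [2, 10, 33, 33, 45]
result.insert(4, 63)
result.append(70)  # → [2, 10, 33, 33, 63, 45, 70]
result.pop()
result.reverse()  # [45, 63, 33, 33, 10, 2]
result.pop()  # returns 2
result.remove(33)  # [45, 63, 33, 10]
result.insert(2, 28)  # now [45, 63, 28, 33, 10]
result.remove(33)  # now [45, 63, 28, 10]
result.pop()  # 10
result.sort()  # [28, 45, 63]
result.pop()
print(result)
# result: [28, 45]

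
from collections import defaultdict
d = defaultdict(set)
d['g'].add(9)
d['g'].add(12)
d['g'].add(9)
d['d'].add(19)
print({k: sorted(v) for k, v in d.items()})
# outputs {'g': [9, 12], 'd': [19]}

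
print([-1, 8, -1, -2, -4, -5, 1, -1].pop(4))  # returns -4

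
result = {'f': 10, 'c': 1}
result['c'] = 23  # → {'f': 10, 'c': 23}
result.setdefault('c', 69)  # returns 23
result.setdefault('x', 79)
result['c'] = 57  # {'f': 10, 'c': 57, 'x': 79}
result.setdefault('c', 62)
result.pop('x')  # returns 79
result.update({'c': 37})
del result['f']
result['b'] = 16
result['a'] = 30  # {'c': 37, 'b': 16, 'a': 30}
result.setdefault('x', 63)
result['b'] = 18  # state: {'c': 37, 'b': 18, 'a': 30, 'x': 63}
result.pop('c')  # 37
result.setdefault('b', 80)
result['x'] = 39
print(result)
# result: {'b': 18, 'a': 30, 'x': 39}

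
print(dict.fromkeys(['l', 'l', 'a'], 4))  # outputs {'l': 4, 'a': 4}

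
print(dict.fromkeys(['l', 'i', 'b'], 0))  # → {'l': 0, 'i': 0, 'b': 0}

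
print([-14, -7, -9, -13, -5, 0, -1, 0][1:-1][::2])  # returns [-7, -13, 0]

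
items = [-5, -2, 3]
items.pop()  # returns 3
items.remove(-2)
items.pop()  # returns -5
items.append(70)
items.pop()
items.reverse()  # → []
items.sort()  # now []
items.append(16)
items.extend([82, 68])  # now [16, 82, 68]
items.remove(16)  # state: [82, 68]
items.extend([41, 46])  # [82, 68, 41, 46]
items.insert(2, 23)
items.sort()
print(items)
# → [23, 41, 46, 68, 82]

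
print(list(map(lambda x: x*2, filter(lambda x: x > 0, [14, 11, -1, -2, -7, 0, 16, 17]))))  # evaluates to [28, 22, 32, 34]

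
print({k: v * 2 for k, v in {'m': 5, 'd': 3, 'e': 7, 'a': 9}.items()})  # {'m': 10, 'd': 6, 'e': 14, 'a': 18}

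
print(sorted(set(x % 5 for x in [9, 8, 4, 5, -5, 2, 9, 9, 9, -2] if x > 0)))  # [0, 2, 3, 4]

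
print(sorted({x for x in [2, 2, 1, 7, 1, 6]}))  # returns [1, 2, 6, 7]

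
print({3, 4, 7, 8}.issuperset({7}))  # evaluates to True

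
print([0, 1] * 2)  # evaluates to [0, 1, 0, 1]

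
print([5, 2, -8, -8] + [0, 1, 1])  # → [5, 2, -8, -8, 0, 1, 1]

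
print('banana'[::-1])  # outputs ananab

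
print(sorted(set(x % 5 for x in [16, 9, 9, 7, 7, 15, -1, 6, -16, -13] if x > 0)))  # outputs [0, 1, 2, 4]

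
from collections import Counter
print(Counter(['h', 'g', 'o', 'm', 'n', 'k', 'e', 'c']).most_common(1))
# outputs [('h', 1)]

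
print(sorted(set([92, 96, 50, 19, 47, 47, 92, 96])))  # [19, 47, 50, 92, 96]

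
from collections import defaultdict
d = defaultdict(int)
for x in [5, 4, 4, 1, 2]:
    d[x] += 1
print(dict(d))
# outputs {5: 1, 4: 2, 1: 1, 2: 1}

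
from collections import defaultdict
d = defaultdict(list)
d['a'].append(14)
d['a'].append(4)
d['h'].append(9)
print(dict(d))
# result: {'a': [14, 4], 'h': [9]}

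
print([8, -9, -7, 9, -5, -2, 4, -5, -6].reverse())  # None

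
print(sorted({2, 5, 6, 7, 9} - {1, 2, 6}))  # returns [5, 7, 9]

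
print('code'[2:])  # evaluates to de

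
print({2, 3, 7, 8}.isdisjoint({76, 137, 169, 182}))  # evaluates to True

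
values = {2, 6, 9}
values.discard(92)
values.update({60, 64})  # {2, 6, 9, 60, 64}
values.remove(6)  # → {2, 9, 60, 64}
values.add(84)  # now {2, 9, 60, 64, 84}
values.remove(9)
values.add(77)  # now {2, 60, 64, 77, 84}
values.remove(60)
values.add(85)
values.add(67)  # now {2, 64, 67, 77, 84, 85}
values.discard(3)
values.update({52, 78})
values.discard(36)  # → {2, 52, 64, 67, 77, 78, 84, 85}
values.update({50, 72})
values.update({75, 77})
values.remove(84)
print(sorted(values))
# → [2, 50, 52, 64, 67, 72, 75, 77, 78, 85]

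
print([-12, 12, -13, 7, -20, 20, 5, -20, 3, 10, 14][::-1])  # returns [14, 10, 3, -20, 5, 20, -20, 7, -13, 12, -12]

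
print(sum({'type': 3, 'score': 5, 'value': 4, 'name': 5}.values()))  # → 17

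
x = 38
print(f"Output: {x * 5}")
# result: Output: 190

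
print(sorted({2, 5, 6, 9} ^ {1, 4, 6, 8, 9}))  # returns [1, 2, 4, 5, 8]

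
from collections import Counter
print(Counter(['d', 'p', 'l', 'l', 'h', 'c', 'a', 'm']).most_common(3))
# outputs [('l', 2), ('d', 1), ('p', 1)]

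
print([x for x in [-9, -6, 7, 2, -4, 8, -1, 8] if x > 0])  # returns [7, 2, 8, 8]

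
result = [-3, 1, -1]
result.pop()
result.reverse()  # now [1, -3]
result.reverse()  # [-3, 1]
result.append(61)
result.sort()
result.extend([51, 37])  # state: [-3, 1, 61, 51, 37]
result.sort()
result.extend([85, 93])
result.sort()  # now [-3, 1, 37, 51, 61, 85, 93]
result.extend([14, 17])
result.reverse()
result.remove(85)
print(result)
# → [17, 14, 93, 61, 51, 37, 1, -3]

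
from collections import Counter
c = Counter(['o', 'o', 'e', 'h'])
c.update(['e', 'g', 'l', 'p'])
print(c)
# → Counter({'o': 2, 'e': 2, 'h': 1, 'g': 1, 'l': 1, 'p': 1})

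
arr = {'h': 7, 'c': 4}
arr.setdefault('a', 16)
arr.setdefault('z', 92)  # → 92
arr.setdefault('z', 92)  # 92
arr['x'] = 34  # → {'h': 7, 'c': 4, 'a': 16, 'z': 92, 'x': 34}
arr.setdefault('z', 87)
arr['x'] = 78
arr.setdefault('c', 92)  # 4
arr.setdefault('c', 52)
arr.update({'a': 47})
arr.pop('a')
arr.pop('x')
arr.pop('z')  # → 92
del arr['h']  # {'c': 4}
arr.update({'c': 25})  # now {'c': 25}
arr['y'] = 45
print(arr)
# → {'c': 25, 'y': 45}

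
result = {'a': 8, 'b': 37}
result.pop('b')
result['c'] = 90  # {'a': 8, 'c': 90}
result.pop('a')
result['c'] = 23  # {'c': 23}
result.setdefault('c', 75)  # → 23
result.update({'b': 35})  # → {'c': 23, 'b': 35}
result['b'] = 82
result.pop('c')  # 23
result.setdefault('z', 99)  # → 99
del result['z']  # {'b': 82}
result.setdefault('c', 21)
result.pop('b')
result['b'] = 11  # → {'c': 21, 'b': 11}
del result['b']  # {'c': 21}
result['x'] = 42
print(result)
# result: {'c': 21, 'x': 42}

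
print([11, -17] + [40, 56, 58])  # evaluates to [11, -17, 40, 56, 58]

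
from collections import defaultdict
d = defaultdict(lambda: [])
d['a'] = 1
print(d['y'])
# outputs []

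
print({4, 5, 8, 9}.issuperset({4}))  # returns True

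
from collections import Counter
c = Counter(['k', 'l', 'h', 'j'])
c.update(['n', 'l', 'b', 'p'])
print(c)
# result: Counter({'l': 2, 'k': 1, 'h': 1, 'j': 1, 'n': 1, 'b': 1, 'p': 1})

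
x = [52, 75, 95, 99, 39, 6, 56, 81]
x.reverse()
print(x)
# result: [81, 56, 6, 39, 99, 95, 75, 52]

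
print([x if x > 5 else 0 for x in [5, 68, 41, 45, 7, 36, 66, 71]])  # [0, 68, 41, 45, 7, 36, 66, 71]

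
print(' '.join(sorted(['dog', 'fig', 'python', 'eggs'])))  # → dog eggs fig python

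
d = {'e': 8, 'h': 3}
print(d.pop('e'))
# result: 8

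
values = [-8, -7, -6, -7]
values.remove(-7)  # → [-8, -6, -7]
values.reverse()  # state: [-7, -6, -8]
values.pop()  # -8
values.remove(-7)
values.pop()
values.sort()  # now []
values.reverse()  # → []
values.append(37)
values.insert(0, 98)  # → [98, 37]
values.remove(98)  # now [37]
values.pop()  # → 37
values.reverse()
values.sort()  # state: []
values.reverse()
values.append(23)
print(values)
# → [23]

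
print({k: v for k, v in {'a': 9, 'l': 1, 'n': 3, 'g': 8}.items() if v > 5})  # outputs {'a': 9, 'g': 8}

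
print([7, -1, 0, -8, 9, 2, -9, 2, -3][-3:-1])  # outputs [-9, 2]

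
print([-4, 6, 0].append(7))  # None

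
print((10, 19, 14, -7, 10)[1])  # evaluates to 19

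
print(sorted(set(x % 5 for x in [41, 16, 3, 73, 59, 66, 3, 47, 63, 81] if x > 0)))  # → [1, 2, 3, 4]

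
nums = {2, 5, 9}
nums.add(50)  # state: {2, 5, 9, 50}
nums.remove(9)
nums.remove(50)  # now {2, 5}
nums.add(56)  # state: {2, 5, 56}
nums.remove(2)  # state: {5, 56}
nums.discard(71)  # {5, 56}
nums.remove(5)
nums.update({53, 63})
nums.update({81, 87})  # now {53, 56, 63, 81, 87}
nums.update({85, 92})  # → {53, 56, 63, 81, 85, 87, 92}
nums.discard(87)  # {53, 56, 63, 81, 85, 92}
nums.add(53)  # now {53, 56, 63, 81, 85, 92}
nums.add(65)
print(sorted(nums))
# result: [53, 56, 63, 65, 81, 85, 92]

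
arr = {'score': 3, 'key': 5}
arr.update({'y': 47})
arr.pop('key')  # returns 5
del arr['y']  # {'score': 3}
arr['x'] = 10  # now {'score': 3, 'x': 10}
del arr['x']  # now {'score': 3}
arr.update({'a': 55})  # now {'score': 3, 'a': 55}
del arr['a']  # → {'score': 3}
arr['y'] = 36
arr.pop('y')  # 36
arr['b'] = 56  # {'score': 3, 'b': 56}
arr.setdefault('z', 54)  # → 54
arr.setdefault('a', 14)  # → 14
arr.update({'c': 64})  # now {'score': 3, 'b': 56, 'z': 54, 'a': 14, 'c': 64}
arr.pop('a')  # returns 14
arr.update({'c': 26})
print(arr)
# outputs {'score': 3, 'b': 56, 'z': 54, 'c': 26}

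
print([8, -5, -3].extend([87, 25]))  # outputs None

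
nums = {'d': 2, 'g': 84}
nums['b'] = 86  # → {'d': 2, 'g': 84, 'b': 86}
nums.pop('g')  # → 84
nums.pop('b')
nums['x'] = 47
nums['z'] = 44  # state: {'d': 2, 'x': 47, 'z': 44}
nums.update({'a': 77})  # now {'d': 2, 'x': 47, 'z': 44, 'a': 77}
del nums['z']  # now {'d': 2, 'x': 47, 'a': 77}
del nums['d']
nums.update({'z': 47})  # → {'x': 47, 'a': 77, 'z': 47}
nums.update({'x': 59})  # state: {'x': 59, 'a': 77, 'z': 47}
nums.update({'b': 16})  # {'x': 59, 'a': 77, 'z': 47, 'b': 16}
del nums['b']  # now {'x': 59, 'a': 77, 'z': 47}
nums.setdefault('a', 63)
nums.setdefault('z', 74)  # 47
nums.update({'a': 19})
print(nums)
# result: {'x': 59, 'a': 19, 'z': 47}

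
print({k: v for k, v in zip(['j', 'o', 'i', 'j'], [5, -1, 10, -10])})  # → {'j': -10, 'o': -1, 'i': 10}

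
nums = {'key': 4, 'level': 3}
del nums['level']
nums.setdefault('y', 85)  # 85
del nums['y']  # {'key': 4}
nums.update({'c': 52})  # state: {'key': 4, 'c': 52}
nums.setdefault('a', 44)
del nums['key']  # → {'c': 52, 'a': 44}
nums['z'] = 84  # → {'c': 52, 'a': 44, 'z': 84}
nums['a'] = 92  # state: {'c': 52, 'a': 92, 'z': 84}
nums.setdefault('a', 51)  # 92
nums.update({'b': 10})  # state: {'c': 52, 'a': 92, 'z': 84, 'b': 10}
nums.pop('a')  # 92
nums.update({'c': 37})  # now {'c': 37, 'z': 84, 'b': 10}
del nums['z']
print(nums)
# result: {'c': 37, 'b': 10}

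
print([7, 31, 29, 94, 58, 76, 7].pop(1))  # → 31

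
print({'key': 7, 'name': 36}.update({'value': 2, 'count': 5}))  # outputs None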